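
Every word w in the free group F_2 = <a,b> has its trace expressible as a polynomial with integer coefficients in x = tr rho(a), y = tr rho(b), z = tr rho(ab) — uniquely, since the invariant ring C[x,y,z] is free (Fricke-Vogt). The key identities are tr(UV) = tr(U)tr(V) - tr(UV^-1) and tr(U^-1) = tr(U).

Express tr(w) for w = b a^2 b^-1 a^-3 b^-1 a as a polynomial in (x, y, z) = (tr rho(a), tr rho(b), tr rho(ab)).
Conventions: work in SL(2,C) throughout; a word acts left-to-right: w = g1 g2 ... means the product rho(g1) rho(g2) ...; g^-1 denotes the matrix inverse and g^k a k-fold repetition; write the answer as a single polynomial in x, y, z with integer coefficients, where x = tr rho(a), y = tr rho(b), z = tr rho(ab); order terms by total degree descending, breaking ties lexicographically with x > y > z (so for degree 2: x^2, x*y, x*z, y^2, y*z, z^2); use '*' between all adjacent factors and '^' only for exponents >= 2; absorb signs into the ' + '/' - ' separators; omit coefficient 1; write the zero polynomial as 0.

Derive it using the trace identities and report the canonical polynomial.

tr(b a^2) = tr(a) * tr(b a) - tr(b) = x*z - y
reduce: tr(a b a^2) = tr(a) * tr(b a^2) - tr(b a) = x^2*z - x*y - z
reduce: tr(b a b a) = tr(a b) * tr(a b) - tr(1) = z^2 - 2
tr(b a b) = tr(b) * tr(a b) - tr(a) = y*z - x
so tr(a b a^2 b) = tr(a) * tr(b a b a) - tr(b a b) = x*z^2 - y*z - x
reduce: tr(b^-1 a b a^2) = tr(a b a^2) * tr(b) - tr(a b a^2 b) = x^2*y*z - x*y^2 - x*z^2 + x
reduce: tr(b^-1 a b a^2 b^-1) = tr(b^-1 a b a^2) * tr(b) - tr(b^-1 a b a^2 b) = x^2*y^2*z - x*y^3 - x*y*z^2 - x^2*z + 2*x*y + z
tr(a b a^3) = tr(a) * tr(a^2 b a) - tr(a^2 b) = x^3*z - x^2*y - 2*x*z + y
reduce: tr(a b a^3 b) = tr(a) * tr(a b a b a) - tr(a b a b) = x^2*z^2 - x*y*z - x^2 - z^2 + 2
tr(a b^-1 a b a^2) = tr(a b a^3) * tr(b) - tr(a b a^3 b) = x^3*y*z - x^2*y^2 - x^2*z^2 - x*y*z + x^2 + y^2 + z^2 - 2
tr(b^2) = tr(b) * tr(b) - tr(1) = y^2 - 2
reduce: tr(b a^2 b) = tr(a) * tr(b^2 a) - tr(b^2) = x*y*z - x^2 - y^2 + 2
reduce: tr(a b a^2 b a) = tr(a) * tr(b a^2 b a) - tr(b a^2 b) = x^2*z^2 - 2*x*y*z + y^2 - 2
reduce: tr(b a b a b a) = tr(b a) * tr(b a b a) - tr(b^-1 a^-1) = z^3 - 3*z
so tr(b a b a b) = tr(b) * tr(a b a b) - tr(a b a) = y*z^2 - x*z - y
so tr(a b a^2 b a b) = tr(a) * tr(b a b a b a) - tr(b a b a b) = x*z^3 - y*z^2 - 2*x*z + y
tr(a b^-1 a b a^2 b) = tr(a b a^2 b a) * tr(b) - tr(a b a^2 b a b) = x^2*y*z^2 - 2*x*y^2*z - x*z^3 + y^3 + y*z^2 + 2*x*z - 3*y
so tr(b^-1 a b a^2 b^-1 a) = tr(a b^-1 a b a^2) * tr(b) - tr(a b^-1 a b a^2 b) = x^3*y^2*z - x^2*y^3 - 2*x^2*y*z^2 + x*y^2*z + x*z^3 + x^2*y - 2*x*z + y
so tr(a^-1 b^-1 a b a^2 b^-1) = tr(b^-1 a b a^2 b^-1) * tr(a) - tr(b^-1 a b a^2 b^-1 a) = x^2*y*z^2 - x^3*z - x*y^2*z - x*z^3 + x^2*y + 3*x*z - y
tr(a^-1 b^-1 a b a^2 b^-1 a^-1) = tr(a^-1 b^-1 a b a^2 b^-1) * tr(a) - tr(a^-1 b^-1 a b a^2 b^-1 a) = x^3*y*z^2 - x^4*z - 2*x^2*y^2*z - x^2*z^3 + x^3*y + x*y^3 + x*y*z^2 + 4*x^2*z - 3*x*y - z
tr(b a^2 b^-1 a^-3 b^-1 a) = tr(a^-1 b^-1 a b a^2 b^-1 a^-1) * tr(a) - tr(a^-1 b^-1 a b a^2 b^-1) = x^4*y*z^2 - x^5*z - 2*x^3*y^2*z - x^3*z^3 + x^4*y + x^2*y^3 + 5*x^3*z + x*y^2*z + x*z^3 - 4*x^2*y - 4*x*z + y

x^4*y*z^2 - x^5*z - 2*x^3*y^2*z - x^3*z^3 + x^4*y + x^2*y^3 + 5*x^3*z + x*y^2*z + x*z^3 - 4*x^2*y - 4*x*z + y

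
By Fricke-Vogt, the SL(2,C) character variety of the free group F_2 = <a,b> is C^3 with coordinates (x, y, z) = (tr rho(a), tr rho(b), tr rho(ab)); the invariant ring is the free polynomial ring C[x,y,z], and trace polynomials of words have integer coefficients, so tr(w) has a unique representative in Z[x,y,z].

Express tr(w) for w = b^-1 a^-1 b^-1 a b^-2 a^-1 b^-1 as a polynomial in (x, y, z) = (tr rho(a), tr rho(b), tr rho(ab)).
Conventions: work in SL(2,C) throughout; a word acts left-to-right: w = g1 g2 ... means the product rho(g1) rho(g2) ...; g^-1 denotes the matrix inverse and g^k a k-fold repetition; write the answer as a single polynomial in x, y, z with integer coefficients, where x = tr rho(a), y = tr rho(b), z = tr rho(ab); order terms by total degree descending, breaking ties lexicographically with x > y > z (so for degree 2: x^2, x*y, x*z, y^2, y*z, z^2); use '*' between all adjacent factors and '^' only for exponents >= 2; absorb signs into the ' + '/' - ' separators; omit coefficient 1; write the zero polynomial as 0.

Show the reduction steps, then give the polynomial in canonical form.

x*y^3*z^2 - 2*x^2*y^2*z - y^2*z^3 + x^3*y + x*y*z^2 + y^2*z - 2*x*y + z

trace(b^-1) = trace(b) = y
reduce: trace(b^-1 a) = trace(a)*trace(b) - trace(a b) = x*y - z
reduce: trace(b^-1 a^-1) = trace(b^-1)*trace(a) - trace(b^-1 a) = z
so trace(b^-1 a^-1 b^-1) = trace(b^-1 a^-1)*trace(b) - trace(b^-1 a^-1 b) = y*z - x
so trace(b^-2 a^-1 b^-1) = trace(b^-1 a^-1 b^-1)*trace(b) - trace(b^-1 a^-1) = y^2*z - x*y - z
trace(a b a) = trace(a)*trace(b a) - trace(b) = x*z - y
trace(a b a b) = trace(b a)*trace(b a) - trace(1) = z^2 - 2
so trace(b^-1 a b a) = trace(a b a)*trace(b) - trace(a b a b) = x*y*z - y^2 - z^2 + 2
trace(b^-1 a b a^-1) = trace(b^-1 a b)*trace(a) - trace(b^-1 a b a) = -x*y*z + x^2 + y^2 + z^2 - 2
trace(a^-1 b^-1 a b a^-1) = trace(b^-1 a b a^-1)*trace(a) - trace(b^-1 a b) = -x^2*y*z + x^3 + x*y^2 + x*z^2 - 3*x
so trace(b^2) = trace(b)*trace(b) - trace(1) = y^2 - 2
trace(b a^-1 b) = trace(b^2)*trace(a) - trace(b^2 a) = x*y^2 - y*z - x
reduce: trace(b a b^2 a) = trace(b)*trace(a b a b) - trace(a b a) = y*z^2 - x*z - y
reduce: trace(b a^-1 b a b) = trace(b a b^2)*trace(a) - trace(b a b^2 a) = x*y^2*z - x^2*y - y*z^2 + y
reduce: trace(b a b a b a) = trace(b a)*trace(b a b a) - trace(b^-1 a^-1) = z^3 - 3*z
so trace(b a^-1 b a b a) = trace(b a b a b)*trace(a) - trace(b a b a b a) = x*y*z^2 - x^2*z - z^3 - x*y + 3*z
trace(a b a^-1 b a^-1 b) = trace(b a^-1 b a b)*trace(a) - trace(b a^-1 b a b a) = x^2*y^2*z - x^3*y - 2*x*y*z^2 + x^2*z + z^3 + 2*x*y - 3*z
trace(a^-1 b^-1 a b a^-1 b) = trace(a b a^-1 b a^-1)*trace(b) - trace(a b a^-1 b a^-1 b) = -x^2*y^2*z + x^3*y + x*y^3 + 2*x*y*z^2 - x^2*z - y^2*z - z^3 - 3*x*y + 3*z
so trace(a^-1 b^-1 a b a^-1 b^-1) = trace(a^-1 b^-1 a b a^-1)*trace(b) - trace(a^-1 b^-1 a b a^-1 b) = -x*y*z^2 + x^2*z + y^2*z + z^3 - 3*z
trace(a^-1 b^-2 a^-1 b^-1 a b) = trace(a^-1 b^-1 a b a^-1 b^-1)*trace(b) - trace(a^-1 b^-1 a b a^-1) = -x*y^2*z^2 + 2*x^2*y*z + y^3*z + y*z^3 - x^3 - x*y^2 - x*z^2 - 3*y*z + 3*x
reduce: trace(b^-1 a^-1 b^-2 a^-1 b^-1 a) = trace(a^-1 b^-2 a^-1 b^-1 a)*trace(b) - trace(a^-1 b^-2 a^-1 b^-1 a b) = x*y^2*z^2 - 2*x^2*y*z - y*z^3 + x^3 + x*z^2 + 2*y*z - 3*x
reduce: trace(b^-1 a^-1 b^-1 a b^-2 a^-1 b^-1) = trace(b^-1 a^-1 b^-2 a^-1 b^-1 a)*trace(b) - trace(b^-1 a^-1 b^-2 a^-1 b^-1 a b) = x*y^3*z^2 - 2*x^2*y^2*z - y^2*z^3 + x^3*y + x*y*z^2 + y^2*z - 2*x*y + z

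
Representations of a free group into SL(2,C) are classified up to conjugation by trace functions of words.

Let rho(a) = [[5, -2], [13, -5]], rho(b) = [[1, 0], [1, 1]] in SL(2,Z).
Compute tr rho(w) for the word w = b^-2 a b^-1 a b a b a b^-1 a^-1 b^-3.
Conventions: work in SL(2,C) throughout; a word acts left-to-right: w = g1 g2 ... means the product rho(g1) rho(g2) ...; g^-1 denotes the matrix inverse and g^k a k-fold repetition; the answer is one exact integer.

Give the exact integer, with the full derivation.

-194

rho(b^-1) = [[1, 0], [-1, 1]]
... * rho(b^-1) = [[1, 0], [-1, 1]]  ->  [[1, 0], [-2, 1]]
... * rho(a) = [[5, -2], [13, -5]]  ->  [[5, -2], [3, -1]]
... * rho(b^-1) = [[1, 0], [-1, 1]]  ->  [[7, -2], [4, -1]]
... * rho(a) = [[5, -2], [13, -5]]  ->  [[9, -4], [7, -3]]
... * rho(b) = [[1, 0], [1, 1]]  ->  [[5, -4], [4, -3]]
... * rho(a) = [[5, -2], [13, -5]]  ->  [[-27, 10], [-19, 7]]
... * rho(b) = [[1, 0], [1, 1]]  ->  [[-17, 10], [-12, 7]]
... * rho(a) = [[5, -2], [13, -5]]  ->  [[45, -16], [31, -11]]
... * rho(b^-1) = [[1, 0], [-1, 1]]  ->  [[61, -16], [42, -11]]
... * rho(a^-1) = [[-5, 2], [-13, 5]]  ->  [[-97, 42], [-67, 29]]
... * rho(b^-1) = [[1, 0], [-1, 1]]  ->  [[-139, 42], [-96, 29]]
... * rho(b^-1) = [[1, 0], [-1, 1]]  ->  [[-181, 42], [-125, 29]]
... * rho(b^-1) = [[1, 0], [-1, 1]]  ->  [[-223, 42], [-154, 29]]
tr = -223 + 29 = -194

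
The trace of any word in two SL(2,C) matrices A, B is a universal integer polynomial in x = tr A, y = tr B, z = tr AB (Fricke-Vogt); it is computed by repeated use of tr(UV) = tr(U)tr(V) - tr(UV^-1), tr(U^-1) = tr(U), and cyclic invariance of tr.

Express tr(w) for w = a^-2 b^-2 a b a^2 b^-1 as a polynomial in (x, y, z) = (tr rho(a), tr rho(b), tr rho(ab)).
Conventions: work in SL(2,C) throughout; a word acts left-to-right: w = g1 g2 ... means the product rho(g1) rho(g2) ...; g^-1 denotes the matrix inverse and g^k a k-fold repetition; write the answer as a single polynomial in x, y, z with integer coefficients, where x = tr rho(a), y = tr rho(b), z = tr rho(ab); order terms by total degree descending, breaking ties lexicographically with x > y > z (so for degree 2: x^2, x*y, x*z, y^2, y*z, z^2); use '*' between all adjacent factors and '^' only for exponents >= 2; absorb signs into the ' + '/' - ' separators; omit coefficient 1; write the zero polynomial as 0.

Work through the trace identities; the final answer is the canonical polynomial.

next, tr(b^-1 a) = tr(a) tr(b) - tr(a b)   [inverse elimination on b] = x*y - z
and tr(b a^2) = tr(a) tr(b a) - tr(b)   [square of a] = x*z - y
and tr(a b a^2) = tr(a) tr(b a^2) - tr(b a)   [square of a] = x^2*z - x*y - z
next, tr(b a b a) = tr(a b) tr(a b) - tr(1)   [split at a repeated a] = z^2 - 2
next, tr(b a b) = tr(b) tr(a b) - tr(a)   [square of b] = y*z - x
tr(b a^2 b a) = tr(a) tr(b a b a) - tr(b a b)   [square of a] = x*z^2 - y*z - x
tr(a^2) = tr(a) tr(a) - tr(1)   [square of a] = x^2 - 2
tr(b a^2 b) = tr(b) tr(a^2 b) - tr(a^2)   [square of b] = x*y*z - x^2 - y^2 + 2
tr(a b a^2 b a) = tr(a) tr(b a^2 b a) - tr(b a^2 b)   [square of a] = x^2*z^2 - 2*x*y*z + y^2 - 2
next, tr(b a b a b a) = tr(b a b a) tr(b a) - tr(a b)   [split at a repeated b] = z^3 - 3*z
tr(b a b a b) = tr(b) tr(a b a b) - tr(a b a)   [square of b] = y*z^2 - x*z - y
next, tr(a b a^2 b a b) = tr(a) tr(b a b a b a) - tr(b a b a b)   [square of a] = x*z^3 - y*z^2 - 2*x*z + y
tr(b^-1 a b a^2 b a) = tr(a b a^2 b a) tr(b) - tr(a b a^2 b a b)   [inverse elimination on b] = x^2*y*z^2 - 2*x*y^2*z - x*z^3 + y^3 + y*z^2 + 2*x*z - 3*y
and tr(a b a^2 b a^-1 b^-1) = tr(b^-1 a b a^2 b) tr(a) - tr(b^-1 a b a^2 b a)   [inverse elimination on a] = -x^2*y*z^2 + x^3*z + 2*x*y^2*z + x*z^3 - x^2*y - y^3 - y*z^2 - 3*x*z + 3*y
tr(b^-2 a b a^2 b a^-1) = tr(a b a^2 b a^-1 b^-1) tr(b) - tr(a b a^2 b a^-1)   [inverse elimination on b] = -x^2*y^2*z^2 + x^3*y*z + 2*x*y^3*z + x*y*z^3 - x^2*y^2 - y^4 - y^2*z^2 - 4*x*y*z + x^2 + 4*y^2 - 2
and tr(b^-1 a b a^2) = tr(a b a^2) tr(b) - tr(a b a^2 b)   [inverse elimination on b] = x^2*y*z - x*y^2 - x*z^2 + x
and tr(a^-2 b^-2 a b a^2 b) = tr(b^-2 a b a^2 b a^-1) tr(a) - tr(b^-2 a b a^2 b)   [inverse elimination on a] = -x^3*y^2*z^2 + x^4*y*z + 2*x^2*y^3*z + x^2*y*z^3 - x^3*y^2 - x*y^4 - x*y^2*z^2 - 5*x^2*y*z + x^3 + 5*x*y^2 + x*z^2 - 3*x
next, tr(a^-2 b^-2 a b a^2 b^-1) = tr(a^-2 b^-2 a b a^2) tr(b) - tr(a^-2 b^-2 a b a^2 b)   [inverse elimination on b] = x^3*y^2*z^2 - x^4*y*z - 2*x^2*y^3*z - x^2*y*z^3 + x^3*y^2 + x*y^4 + x*y^2*z^2 + 5*x^2*y*z - x^3 - 4*x*y^2 - x*z^2 - y*z + 3*x

x^3*y^2*z^2 - x^4*y*z - 2*x^2*y^3*z - x^2*y*z^3 + x^3*y^2 + x*y^4 + x*y^2*z^2 + 5*x^2*y*z - x^3 - 4*x*y^2 - x*z^2 - y*z + 3*x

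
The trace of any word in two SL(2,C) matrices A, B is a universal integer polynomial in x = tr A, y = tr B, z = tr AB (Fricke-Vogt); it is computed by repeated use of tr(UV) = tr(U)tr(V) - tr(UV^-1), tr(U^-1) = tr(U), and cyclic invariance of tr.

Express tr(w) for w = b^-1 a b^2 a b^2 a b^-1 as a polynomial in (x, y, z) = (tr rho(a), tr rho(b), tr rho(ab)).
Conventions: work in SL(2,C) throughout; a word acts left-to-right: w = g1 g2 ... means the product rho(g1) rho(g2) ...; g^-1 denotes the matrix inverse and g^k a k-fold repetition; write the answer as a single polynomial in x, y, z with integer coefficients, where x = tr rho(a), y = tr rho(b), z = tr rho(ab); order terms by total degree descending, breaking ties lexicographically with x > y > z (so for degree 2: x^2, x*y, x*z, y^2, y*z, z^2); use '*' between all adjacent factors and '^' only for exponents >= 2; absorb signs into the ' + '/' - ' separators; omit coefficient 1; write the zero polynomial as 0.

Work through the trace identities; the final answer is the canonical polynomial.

x*y^4*z^2 - 2*x^2*y^3*z - y^5*z - y^3*z^3 + x^3*y^2 + x*y^4 + x*y^2*z^2 + x^2*y*z + 4*y^3*z - x^3 - 5*x*y^2 - y*z + 3*x

tr(a b a b) = tr(a b) tr(a b) - tr(1) = z^2 - 2
use: tr(a b a) = tr(a) tr(b a) - tr(b) = x*z - y
apply: tr(a b^2 a b) = tr(b) tr(a b a b) - tr(a b a) = y*z^2 - x*z - y
use: tr(a^2) = tr(a) tr(a) - tr(1) = x^2 - 2
use: tr(a b^2 a) = tr(b) tr(a^2 b) - tr(a^2) = x*y*z - x^2 - y^2 + 2
tr(b^2 a b^2 a) = tr(b) tr(a b^2 a b) - tr(a b^2 a) = y^2*z^2 - 2*x*y*z + x^2 - 2
apply: tr(b a b) = tr(b) tr(a b) - tr(a) = y*z - x
use: tr(b^2 a b) = tr(b) tr(b a b) - tr(b a) = y^2*z - x*y - z
tr(b^2 a b^2) = tr(b) tr(b^2 a b) - tr(b^2 a) = y^3*z - x*y^2 - 2*y*z + x
tr(a b^2 a b^2 a) = tr(a) tr(b^2 a b^2 a) - tr(b^2 a b^2) = x*y^2*z^2 - 2*x^2*y*z - y^3*z + x^3 + x*y^2 + 2*y*z - 3*x
use: tr(a b a b a b) = tr(a b) tr(a b a b) - tr(a^-1 b^-1) = z^3 - 3*z
use: tr(a b a b a) = tr(a) tr(b a b a) - tr(b a b) = x*z^2 - y*z - x
tr(a b a b^2 a b) = tr(b) tr(a b a b a b) - tr(a b a b a) = y*z^3 - x*z^2 - 2*y*z + x
apply: tr(a^2 b a) = tr(a) tr(b a^2) - tr(b a) = x^2*z - x*y - z
apply: tr(a b a b^2 a) = tr(b) tr(a^2 b a b) - tr(a^2 b a) = x*y*z^2 - x^2*z - y^2*z + z
tr(a b^2 a b^2 a b) = tr(b) tr(a b a b^2 a b) - tr(a b a b^2 a) = y^2*z^3 - 2*x*y*z^2 + x^2*z - y^2*z + x*y - z
tr(b^-1 a b^2 a b^2 a) = tr(a b^2 a b^2 a) tr(b) - tr(a b^2 a b^2 a b) = x*y^3*z^2 - 2*x^2*y^2*z - y^4*z - y^2*z^3 + x^3*y + x*y^3 + 2*x*y*z^2 - x^2*z + 3*y^2*z - 4*x*y + z
tr(b^-1 a b^2 a b^2 a b^-1) = tr(b^-1 a b^2 a b^2 a) tr(b) - tr(b^-1 a b^2 a b^2 a b) = x*y^4*z^2 - 2*x^2*y^3*z - y^5*z - y^3*z^3 + x^3*y^2 + x*y^4 + x*y^2*z^2 + x^2*y*z + 4*y^3*z - x^3 - 5*x*y^2 - y*z + 3*x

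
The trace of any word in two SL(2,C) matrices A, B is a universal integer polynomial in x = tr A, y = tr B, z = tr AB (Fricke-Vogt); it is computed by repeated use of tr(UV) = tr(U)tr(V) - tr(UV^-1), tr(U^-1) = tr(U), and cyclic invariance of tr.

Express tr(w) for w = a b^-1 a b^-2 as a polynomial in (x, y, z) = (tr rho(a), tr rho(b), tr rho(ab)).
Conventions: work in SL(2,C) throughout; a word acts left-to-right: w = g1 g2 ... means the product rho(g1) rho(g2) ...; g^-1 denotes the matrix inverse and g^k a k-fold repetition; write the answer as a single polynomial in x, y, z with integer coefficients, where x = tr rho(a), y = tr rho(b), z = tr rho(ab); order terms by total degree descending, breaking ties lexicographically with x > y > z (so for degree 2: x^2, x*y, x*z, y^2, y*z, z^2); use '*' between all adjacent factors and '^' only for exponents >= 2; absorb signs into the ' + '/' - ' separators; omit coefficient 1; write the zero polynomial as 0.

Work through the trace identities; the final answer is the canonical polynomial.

x^2*y^3 - 2*x*y^2*z - x^2*y + y*z^2 + x*z - y

tr(a^2) = tr(a) * tr(a) - tr(1) = x^2 - 2
tr(a^2 b) = tr(a) * tr(b a) - tr(b) = x*z - y
tr(a^2 b^-1) = tr(a^2) * tr(b) - tr(a^2 b) = x^2*y - x*z - y
tr(a b^-2 a) = tr(a^2 b^-1) * tr(b) - tr(a^2) = x^2*y^2 - x*y*z - x^2 - y^2 + 2
tr(a b a b) = tr(b a) * tr(b a) - tr(1) = z^2 - 2
tr(b^-1 a b a) = tr(a b a) * tr(b) - tr(a b a b) = x*y*z - y^2 - z^2 + 2
tr(a b^-2 a b) = tr(b^-1 a b a) * tr(b) - tr(b^-1 a b a b) = x*y^2*z - y^3 - y*z^2 - x*z + 3*y
tr(a b^-1 a b^-2) = tr(a b^-2 a) * tr(b) - tr(a b^-2 a b) = x^2*y^3 - 2*x*y^2*z - x^2*y + y*z^2 + x*z - y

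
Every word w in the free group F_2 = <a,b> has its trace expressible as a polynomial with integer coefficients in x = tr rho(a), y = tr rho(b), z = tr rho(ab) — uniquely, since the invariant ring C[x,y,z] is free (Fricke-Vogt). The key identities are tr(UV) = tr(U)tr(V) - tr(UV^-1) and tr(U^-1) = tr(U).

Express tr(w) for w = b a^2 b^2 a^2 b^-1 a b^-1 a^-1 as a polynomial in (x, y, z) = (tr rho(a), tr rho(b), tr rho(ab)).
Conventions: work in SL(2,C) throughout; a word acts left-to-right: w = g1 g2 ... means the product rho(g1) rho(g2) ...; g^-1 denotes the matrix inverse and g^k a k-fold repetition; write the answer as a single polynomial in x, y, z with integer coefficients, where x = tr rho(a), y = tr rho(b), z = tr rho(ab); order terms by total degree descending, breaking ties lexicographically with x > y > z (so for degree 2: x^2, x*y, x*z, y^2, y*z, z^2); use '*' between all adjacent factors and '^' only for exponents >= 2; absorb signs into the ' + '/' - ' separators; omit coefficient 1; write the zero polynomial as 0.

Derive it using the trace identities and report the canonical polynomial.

trace(a b a) = trace(a)*trace(b a) - trace(b) = x*z - y
trace(a^3 b) = trace(a)*trace(a b a) - trace(a b) = x^2*z - x*y - z
trace(a^2) = trace(a)*trace(a) - trace(1) = x^2 - 2
trace(a^3) = trace(a)*trace(a^2) - trace(a) = x^3 - 3*x
trace(a^2 b^2 a) = trace(b)*trace(a^3 b) - trace(a^3) = x^2*y*z - x^3 - x*y^2 - y*z + 3*x
trace(b^2 a) = trace(b)*trace(a b) - trace(a) = y*z - x
trace(b^2) = trace(b)*trace(b) - trace(1) = y^2 - 2
trace(a^2 b^2) = trace(a)*trace(b^2 a) - trace(b^2) = x*y*z - x^2 - y^2 + 2
trace(a^2 b^2 a^2) = trace(a)*trace(a^2 b^2 a) - trace(a^2 b^2) = x^3*y*z - x^4 - x^2*y^2 - 2*x*y*z + 4*x^2 + y^2 - 2
trace(b a b a) = trace(b a)*trace(b a) - trace(1)   [split at repeated b] = z^2 - 2
trace(b a^2 b a) = trace(a)*trace(b a b a) - trace(b a b) = x*z^2 - y*z - x
trace(a^2 b a^2 b) = trace(a)*trace(b a^2 b a) - trace(b a^2 b) = x^2*z^2 - 2*x*y*z + y^2 - 2
trace(a^2 b a^2) = trace(a)*trace(b a^3) - trace(b a^2) = x^3*z - x^2*y - 2*x*z + y
trace(b^2 a^2 b a^2) = trace(b)*trace(a^2 b a^2 b) - trace(a^2 b a^2) = x^2*y*z^2 - x^3*z - 2*x*y^2*z + x^2*y + y^3 + 2*x*z - 3*y
trace(b a b^2 a) = trace(b)*trace(a b a b) - trace(a b a) = y*z^2 - x*z - y
trace(b a b^2) = trace(b)*trace(b a b) - trace(b a) = y^2*z - x*y - z
trace(b^2 a^2 b a) = trace(a)*trace(b a b^2 a) - trace(b a b^2) = x*y*z^2 - x^2*z - y^2*z + z
trace(a^3 b^2 a^2 b) = trace(a)*trace(b^2 a^2 b a^2) - trace(b^2 a^2 b a) = x^3*y*z^2 - x^4*z - 2*x^2*y^2*z + x^3*y + x*y^3 - x*y*z^2 + 3*x^2*z + y^2*z - 3*x*y - z
trace(a^3 b^2 a^2) = trace(a)*trace(a^3 b^2 a) - trace(a^3 b^2) = x^4*y*z - x^5 - x^3*y^2 - 3*x^2*y*z + 5*x^3 + 2*x*y^2 + y*z - 5*x
trace(b a^2 b^2 a^3 b) = trace(b)*trace(a^3 b^2 a^2 b) - trace(a^3 b^2 a^2) = x^3*y^2*z^2 - 2*x^4*y*z - 2*x^2*y^3*z + x^5 + 2*x^3*y^2 + x*y^4 - x*y^2*z^2 + 6*x^2*y*z + y^3*z - 5*x^3 - 5*x*y^2 - 2*y*z + 5*x
trace(b a b a b a) = trace(b a b a)*trace(b a) - trace(a b)   [split at repeated b] = z^3 - 3*z
trace(b a b a b a^2) = trace(a)*trace(b a b a b a) - trace(b a b a b) = x*z^3 - y*z^2 - 2*x*z + y
trace(a^3 b a b a b) = trace(a)*trace(b a b a b a^2) - trace(b a b a b a) = x^2*z^3 - x*y*z^2 - 2*x^2*z - z^3 + x*y + 3*z
trace(a^2 b a b a) = trace(a)*trace(b a b a^2) - trace(b a b a) = x^2*z^2 - x*y*z - x^2 - z^2 + 2
trace(a^3 b a b a) = trace(a)*trace(a^2 b a b a) - trace(a^2 b a b) = x^3*z^2 - x^2*y*z - x^3 - 2*x*z^2 + y*z + 3*x
trace(b^2 a^3 b a b a) = trace(b)*trace(a^3 b a b a b) - trace(a^3 b a b a) = x^2*y*z^3 - x^3*z^2 - x*y^2*z^2 - x^2*y*z - y*z^3 + x^3 + x*y^2 + 2*x*z^2 + 2*y*z - 3*x
trace(b a b^3 a) = trace(b)*trace(a b a b^2) - trace(a b a b) = y^2*z^2 - x*y*z - y^2 - z^2 + 2
trace(b a b^3) = trace(b)*trace(a b^3) - trace(a b^2) = y^3*z - x*y^2 - 2*y*z + x
trace(b a b^3 a^2) = trace(a)*trace(b a b^3 a) - trace(b a b^3) = x*y^2*z^2 - x^2*y*z - y^3*z - x*z^2 + 2*y*z + x
trace(b^2 a^3 b a b) = trace(a)*trace(b a b^3 a^2) - trace(b a b^3 a) = x^2*y^2*z^2 - x^3*y*z - x*y^3*z - x^2*z^2 - y^2*z^2 + 3*x*y*z + x^2 + y^2 + z^2 - 2
trace(b a^2 b^2 a^3 b a) = trace(a)*trace(b^2 a^3 b a b a) - trace(b^2 a^3 b a b) = x^3*y*z^3 - x^4*z^2 - 2*x^2*y^2*z^2 + x*y^3*z - x*y*z^3 + x^4 + x^2*y^2 + 3*x^2*z^2 + y^2*z^2 - x*y*z - 4*x^2 - y^2 - z^2 + 2
trace(a b a^-1 b a^2 b^2 a^2) = trace(b a^2 b^2 a^3 b)*trace(a) - trace(b a^2 b^2 a^3 b a) = x^4*y^2*z^2 - 2*x^5*y*z - 2*x^3*y^3*z - x^3*y*z^3 + x^6 + 2*x^4*y^2 + x^4*z^2 + x^2*y^4 + x^2*y^2*z^2 + 6*x^3*y*z + x*y*z^3 - 6*x^4 - 6*x^2*y^2 - 3*x^2*z^2 - y^2*z^2 - x*y*z + 9*x^2 + y^2 + z^2 - 2
trace(b a b^2 a b a) = trace(b)*trace(a b a b a b) - trace(a b a b a) = y*z^3 - x*z^2 - 2*y*z + x
trace(b a b^2 a b) = trace(b)*trace(a b^2 a b) - trace(a b^2 a) = y^2*z^2 - 2*x*y*z + x^2 - 2
trace(a^2 b a b^2 a b) = trace(a)*trace(b a b^2 a b a) - trace(b a b^2 a b) = x*y*z^3 - x^2*z^2 - y^2*z^2 + 2
trace(a^2 b a b^2 a) = trace(a)*trace(b a b^2 a^2) - trace(b a b^2 a) = x^2*y*z^2 - x^3*z - x*y^2*z - y*z^2 + 2*x*z + y
trace(b^2 a^2 b a b^2 a) = trace(b)*trace(a^2 b a b^2 a b) - trace(a^2 b a b^2 a) = x*y^2*z^3 - 2*x^2*y*z^2 - y^3*z^2 + x^3*z + x*y^2*z + y*z^2 - 2*x*z + y
trace(b^2 a^2 b a b^2) = trace(b)*trace(a^2 b a b^3) - trace(a^2 b a b^2) = x*y^3*z^2 - x^2*y^2*z - y^4*z - 2*x*y*z^2 + x^2*z + 3*y^2*z + x*y - z
trace(b a^2 b^2 a^2 b a b) = trace(a)*trace(b^2 a^2 b a b^2 a) - trace(b^2 a^2 b a b^2) = x^2*y^2*z^3 - 2*x^3*y*z^2 - 2*x*y^3*z^2 + x^4*z + 2*x^2*y^2*z + y^4*z + 3*x*y*z^2 - 3*x^2*z - 3*y^2*z + z
trace(a b a b a b a b) = trace(b a b a b a)*trace(b a) - trace(a b a b)   [split at repeated b] = z^4 - 4*z^2 + 2
trace(b^2 a b a b a b a) = trace(b)*trace(a b a b a b a b) - trace(a b a b a b a) = y*z^4 - x*z^3 - 3*y*z^2 + 2*x*z + y
trace(b^2 a b a b a b) = trace(b)*trace(a b a b a b^2) - trace(a b a b a b) = y^2*z^3 - x*y*z^2 - 2*y^2*z - z^3 + x*y + 3*z
trace(b a b a b a^2 b^2 a) = trace(a)*trace(b^2 a b a b a b a) - trace(b^2 a b a b a b) = x*y*z^4 - x^2*z^3 - y^2*z^3 - 2*x*y*z^2 + 2*x^2*z + 2*y^2*z + z^3 - 3*z
trace(a b a b a^2 b^2) = trace(b)*trace(a b a b a^2 b) - trace(a b a b a^2) = x*y*z^3 - x^2*z^2 - y^2*z^2 - x*y*z + x^2 + y^2 + z^2 - 2
trace(b a b a b a^2 b^2) = trace(b)*trace(a b a b a^2 b^2) - trace(a b a b a^2 b) = x*y^2*z^3 - x^2*y*z^2 - y^3*z^2 - x*y^2*z - x*z^3 + x^2*y + y^3 + 2*y*z^2 + 2*x*z - 3*y
trace(b a^2 b^2 a^2 b a b a) = trace(a)*trace(b a b a b a^2 b^2 a) - trace(b a b a b a^2 b^2) = x^2*y*z^4 - x^3*z^3 - 2*x*y^2*z^3 - x^2*y*z^2 + y^3*z^2 + 2*x^3*z + 3*x*y^2*z + 2*x*z^3 - x^2*y - y^3 - 2*y*z^2 - 5*x*z + 3*y
trace(a b a^-1 b a^2 b^2 a^2 b) = trace(b a^2 b^2 a^2 b a b)*trace(a) - trace(b a^2 b^2 a^2 b a b a) = x^3*y^2*z^3 - 2*x^4*y*z^2 - 2*x^2*y^3*z^2 - x^2*y*z^4 + x^5*z + 2*x^3*y^2*z + x^3*z^3 + x*y^4*z + 2*x*y^2*z^3 + 4*x^2*y*z^2 - y^3*z^2 - 5*x^3*z - 6*x*y^2*z - 2*x*z^3 + x^2*y + y^3 + 2*y*z^2 + 6*x*z - 3*y
trace(a^-1 b a^2 b^2 a^2 b^-1 a b) = trace(a b a^-1 b a^2 b^2 a^2)*trace(b) - trace(a b a^-1 b a^2 b^2 a^2 b) = x^4*y^3*z^2 - 2*x^5*y^2*z - 2*x^3*y^4*z - 2*x^3*y^2*z^3 + x^6*y + 2*x^4*y^3 + 3*x^4*y*z^2 + x^2*y^5 + 3*x^2*y^3*z^2 + x^2*y*z^4 - x^5*z + 4*x^3*y^2*z - x^3*z^3 - x*y^4*z - x*y^2*z^3 - 6*x^4*y - 6*x^2*y^3 - 7*x^2*y*z^2 + 5*x^3*z + 5*x*y^2*z + 2*x*z^3 + 8*x^2*y - y*z^2 - 6*x*z + y
trace(b a^2 b^2 a^2 b^-1 a b^-1 a^-1) = trace(a^-1 b a^2 b^2 a^2 b^-1 a)*trace(b) - trace(a^-1 b a^2 b^2 a^2 b^-1 a b) = -x^4*y^3*z^2 + 2*x^5*y^2*z + 2*x^3*y^4*z + 2*x^3*y^2*z^3 - x^6*y - 2*x^4*y^3 - 3*x^4*y*z^2 - x^2*y^5 - 3*x^2*y^3*z^2 - x^2*y*z^4 + x^5*z - 3*x^3*y^2*z + x^3*z^3 + x*y^4*z + x*y^2*z^3 + 5*x^4*y + 5*x^2*y^3 + 7*x^2*y*z^2 - 5*x^3*z - 7*x*y^2*z - 2*x*z^3 - 4*x^2*y + y^3 + y*z^2 + 6*x*z - 3*y

-x^4*y^3*z^2 + 2*x^5*y^2*z + 2*x^3*y^4*z + 2*x^3*y^2*z^3 - x^6*y - 2*x^4*y^3 - 3*x^4*y*z^2 - x^2*y^5 - 3*x^2*y^3*z^2 - x^2*y*z^4 + x^5*z - 3*x^3*y^2*z + x^3*z^3 + x*y^4*z + x*y^2*z^3 + 5*x^4*y + 5*x^2*y^3 + 7*x^2*y*z^2 - 5*x^3*z - 7*x*y^2*z - 2*x*z^3 - 4*x^2*y + y^3 + y*z^2 + 6*x*z - 3*y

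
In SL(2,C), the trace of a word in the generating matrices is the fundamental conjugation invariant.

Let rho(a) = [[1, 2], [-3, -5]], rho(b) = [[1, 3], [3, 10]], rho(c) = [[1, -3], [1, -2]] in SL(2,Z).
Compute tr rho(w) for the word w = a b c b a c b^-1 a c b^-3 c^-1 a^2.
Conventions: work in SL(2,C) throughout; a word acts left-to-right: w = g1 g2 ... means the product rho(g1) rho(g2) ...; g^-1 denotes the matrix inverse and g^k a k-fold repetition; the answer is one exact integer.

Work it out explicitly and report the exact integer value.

rho(a) = [[1, 2], [-3, -5]]
... * rho(b) = [[1, 3], [3, 10]]  ->  [[7, 23], [-18, -59]]
... * rho(c) = [[1, -3], [1, -2]]  ->  [[30, -67], [-77, 172]]
... * rho(b) = [[1, 3], [3, 10]]  ->  [[-171, -580], [439, 1489]]
... * rho(a) = [[1, 2], [-3, -5]]  ->  [[1569, 2558], [-4028, -6567]]
... * rho(c) = [[1, -3], [1, -2]]  ->  [[4127, -9823], [-10595, 25218]]
... * rho(b^-1) = [[10, -3], [-3, 1]]  ->  [[70739, -22204], [-181604, 57003]]
... * rho(a) = [[1, 2], [-3, -5]]  ->  [[137351, 252498], [-352613, -648223]]
... * rho(c) = [[1, -3], [1, -2]]  ->  [[389849, -917049], [-1000836, 2354285]]
... * rho(b^-1) = [[10, -3], [-3, 1]]  ->  [[6649637, -2086596], [-17071215, 5356793]]
... * rho(b^-1) = [[10, -3], [-3, 1]]  ->  [[72756158, -22035507], [-186782529, 56570438]]
... * rho(b^-1) = [[10, -3], [-3, 1]]  ->  [[793668101, -240303981], [-2037536604, 616918025]]
... * rho(c^-1) = [[-2, 3], [-1, 1]]  ->  [[-1347032221, 2140700322], [3458155183, -5495691787]]
... * rho(a) = [[1, 2], [-3, -5]]  ->  [[-7769133187, -13397566052], [19945230544, 34394769301]]
... * rho(a) = [[1, 2], [-3, -5]]  ->  [[32423564969, 51449563886], [-83239077359, -132083385417]]
tr = 32423564969 + -132083385417 = -99659820448

-99659820448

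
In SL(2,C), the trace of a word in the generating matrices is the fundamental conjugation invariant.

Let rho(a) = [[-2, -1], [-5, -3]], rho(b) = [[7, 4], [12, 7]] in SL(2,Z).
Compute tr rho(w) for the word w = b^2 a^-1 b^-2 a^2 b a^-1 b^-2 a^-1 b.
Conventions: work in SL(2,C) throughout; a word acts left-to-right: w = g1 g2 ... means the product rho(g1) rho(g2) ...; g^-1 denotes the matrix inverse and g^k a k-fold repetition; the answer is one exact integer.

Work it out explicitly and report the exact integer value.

rho(b) = [[7, 4], [12, 7]]
... * rho(b) = [[7, 4], [12, 7]]  ->  [[97, 56], [168, 97]]
... * rho(a^-1) = [[-3, 1], [5, -2]]  ->  [[-11, -15], [-19, -26]]
... * rho(b^-1) = [[7, -4], [-12, 7]]  ->  [[103, -61], [179, -106]]
... * rho(b^-1) = [[7, -4], [-12, 7]]  ->  [[1453, -839], [2525, -1458]]
... * rho(a) = [[-2, -1], [-5, -3]]  ->  [[1289, 1064], [2240, 1849]]
... * rho(a) = [[-2, -1], [-5, -3]]  ->  [[-7898, -4481], [-13725, -7787]]
... * rho(b) = [[7, 4], [12, 7]]  ->  [[-109058, -62959], [-189519, -109409]]
... * rho(a^-1) = [[-3, 1], [5, -2]]  ->  [[12379, 16860], [21512, 29299]]
... * rho(b^-1) = [[7, -4], [-12, 7]]  ->  [[-115667, 68504], [-201004, 119045]]
... * rho(b^-1) = [[7, -4], [-12, 7]]  ->  [[-1631717, 942196], [-2835568, 1637331]]
... * rho(a^-1) = [[-3, 1], [5, -2]]  ->  [[9606131, -3516109], [16693359, -6110230]]
... * rho(b) = [[7, 4], [12, 7]]  ->  [[25049609, 13811761], [43530753, 24001826]]
tr = 25049609 + 24001826 = 49051435

49051435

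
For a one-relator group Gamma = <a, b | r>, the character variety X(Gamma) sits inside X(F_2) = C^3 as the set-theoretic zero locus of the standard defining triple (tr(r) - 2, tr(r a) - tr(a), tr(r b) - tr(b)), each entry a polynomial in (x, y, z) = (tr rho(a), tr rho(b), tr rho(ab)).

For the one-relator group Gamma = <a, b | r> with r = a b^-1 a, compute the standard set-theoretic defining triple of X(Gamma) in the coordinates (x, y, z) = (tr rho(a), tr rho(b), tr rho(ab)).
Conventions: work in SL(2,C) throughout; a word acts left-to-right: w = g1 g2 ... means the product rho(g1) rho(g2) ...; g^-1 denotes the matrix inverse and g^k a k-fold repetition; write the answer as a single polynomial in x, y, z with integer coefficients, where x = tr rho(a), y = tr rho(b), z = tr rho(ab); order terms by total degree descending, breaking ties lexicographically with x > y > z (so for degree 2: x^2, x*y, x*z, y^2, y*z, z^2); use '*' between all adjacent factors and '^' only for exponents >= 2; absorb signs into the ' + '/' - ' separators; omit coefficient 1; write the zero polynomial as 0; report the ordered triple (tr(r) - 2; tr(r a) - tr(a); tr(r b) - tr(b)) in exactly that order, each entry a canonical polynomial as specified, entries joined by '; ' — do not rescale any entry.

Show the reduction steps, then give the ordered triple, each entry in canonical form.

x^2*y - x*z - y - 2; x^3*y - x^2*z - 2*x*y - x + z; x*y*z - y^2 - z^2 - y + 2

tr(a^2) = tr(a) * tr(a) - tr(1) = x^2 - 2
tr(a^2 b) = tr(a) * tr(b a) - tr(b) = x*z - y
tr(a b^-1 a) = tr(a^2) * tr(b) - tr(a^2 b) = x^2*y - x*z - y
tr(a^3) = tr(a) * tr(a^2) - tr(a)   [square of a] = x^3 - 3*x
tr(a^3 b) = tr(a) * tr(b a^2) - tr(b a)   [square of a] = x^2*z - x*y - z
tr(a b^-1 a^2) = tr(a^3) * tr(b) - tr(a^3 b)   [inverse elimination on b] = x^3*y - x^2*z - 2*x*y + z
tr(a b a b) = tr(b a) * tr(b a) - tr(1) = z^2 - 2
tr(a b^-1 a b) = tr(a b a) * tr(b) - tr(a b a b) = x*y*z - y^2 - z^2 + 2
assemble the triple (tr(r) - 2; tr(r a) - x; tr(r b) - y)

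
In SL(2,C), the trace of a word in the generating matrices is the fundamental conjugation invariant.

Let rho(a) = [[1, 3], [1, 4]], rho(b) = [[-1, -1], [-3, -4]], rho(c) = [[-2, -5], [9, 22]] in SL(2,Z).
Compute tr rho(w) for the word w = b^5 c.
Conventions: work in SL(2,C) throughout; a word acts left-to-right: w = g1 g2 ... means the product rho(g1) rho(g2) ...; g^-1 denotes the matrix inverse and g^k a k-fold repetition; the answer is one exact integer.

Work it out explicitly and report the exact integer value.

-41780

rho(b) = [[-1, -1], [-3, -4]]
... * rho(b) = [[-1, -1], [-3, -4]]  ->  [[4, 5], [15, 19]]
... * rho(b) = [[-1, -1], [-3, -4]]  ->  [[-19, -24], [-72, -91]]
... * rho(b) = [[-1, -1], [-3, -4]]  ->  [[91, 115], [345, 436]]
... * rho(b) = [[-1, -1], [-3, -4]]  ->  [[-436, -551], [-1653, -2089]]
... * rho(c) = [[-2, -5], [9, 22]]  ->  [[-4087, -9942], [-15495, -37693]]
tr = -4087 + -37693 = -41780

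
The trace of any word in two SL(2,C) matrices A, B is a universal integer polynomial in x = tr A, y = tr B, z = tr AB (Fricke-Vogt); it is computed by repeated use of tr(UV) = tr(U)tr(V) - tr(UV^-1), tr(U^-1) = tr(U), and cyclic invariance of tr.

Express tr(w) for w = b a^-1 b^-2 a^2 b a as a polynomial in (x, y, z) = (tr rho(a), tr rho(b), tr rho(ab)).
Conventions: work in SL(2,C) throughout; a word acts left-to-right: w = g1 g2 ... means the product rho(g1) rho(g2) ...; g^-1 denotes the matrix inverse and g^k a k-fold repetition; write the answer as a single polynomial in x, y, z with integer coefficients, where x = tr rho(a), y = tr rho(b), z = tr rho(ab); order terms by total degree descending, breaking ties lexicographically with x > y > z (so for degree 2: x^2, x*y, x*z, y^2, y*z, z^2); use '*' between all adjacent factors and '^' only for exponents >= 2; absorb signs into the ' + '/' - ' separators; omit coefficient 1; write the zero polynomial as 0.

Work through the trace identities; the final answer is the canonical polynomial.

-x^2*y^2*z^2 + x^3*y*z + x*y^3*z + x*y*z^3 - 3*x*y*z - y^2 - z^2 + 2

trace(a b a) = trace(a)*trace(b a) - trace(b)   [square of a] = x*z - y
trace(a^2 b a) = trace(a)*trace(a b a) - trace(a b)   [square of a] = x^2*z - x*y - z
apply: trace(b a b a) = trace(b a)*trace(b a) - trace(1)   [split at a repeated b] = z^2 - 2
apply: trace(b a b) = trace(b)*trace(a b) - trace(a)   [square of b] = y*z - x
apply: trace(a b a b a) = trace(a)*trace(b a b a) - trace(b a b)   [square of a] = x*z^2 - y*z - x
use: trace(a^2 b a b a) = trace(a)*trace(a b a b a) - trace(a b a b)   [square of a] = x^2*z^2 - x*y*z - x^2 - z^2 + 2
trace(b a b a b a) = trace(b a)*trace(b a b a) - trace(b^-1 a^-1)   [split at a repeated b] = z^3 - 3*z
use: trace(b a b a b) = trace(b)*trace(a b a b) - trace(a b a)   [square of b] = y*z^2 - x*z - y
trace(a^2 b a b a b) = trace(a)*trace(b a b a b a) - trace(b a b a b)   [square of a] = x*z^3 - y*z^2 - 2*x*z + y
use: trace(b^-1 a^2 b a b a) = trace(a^2 b a b a)*trace(b) - trace(a^2 b a b a b)   [inverse elimination on b] = x^2*y*z^2 - x*y^2*z - x*z^3 - x^2*y + 2*x*z + y
trace(b^-1 a^2 b a b a^-1) = trace(b^-1 a^2 b a b)*trace(a) - trace(b^-1 a^2 b a b a)   [inverse elimination on a] = -x^2*y*z^2 + x^3*z + x*y^2*z + x*z^3 - 3*x*z - y
use: trace(b a^-1 b^-2 a^2 b a) = trace(b^-1 a^2 b a b a^-1)*trace(b) - trace(b^-1 a^2 b a b a^-1 b)   [inverse elimination on b] = -x^2*y^2*z^2 + x^3*y*z + x*y^3*z + x*y*z^3 - 3*x*y*z - y^2 - z^2 + 2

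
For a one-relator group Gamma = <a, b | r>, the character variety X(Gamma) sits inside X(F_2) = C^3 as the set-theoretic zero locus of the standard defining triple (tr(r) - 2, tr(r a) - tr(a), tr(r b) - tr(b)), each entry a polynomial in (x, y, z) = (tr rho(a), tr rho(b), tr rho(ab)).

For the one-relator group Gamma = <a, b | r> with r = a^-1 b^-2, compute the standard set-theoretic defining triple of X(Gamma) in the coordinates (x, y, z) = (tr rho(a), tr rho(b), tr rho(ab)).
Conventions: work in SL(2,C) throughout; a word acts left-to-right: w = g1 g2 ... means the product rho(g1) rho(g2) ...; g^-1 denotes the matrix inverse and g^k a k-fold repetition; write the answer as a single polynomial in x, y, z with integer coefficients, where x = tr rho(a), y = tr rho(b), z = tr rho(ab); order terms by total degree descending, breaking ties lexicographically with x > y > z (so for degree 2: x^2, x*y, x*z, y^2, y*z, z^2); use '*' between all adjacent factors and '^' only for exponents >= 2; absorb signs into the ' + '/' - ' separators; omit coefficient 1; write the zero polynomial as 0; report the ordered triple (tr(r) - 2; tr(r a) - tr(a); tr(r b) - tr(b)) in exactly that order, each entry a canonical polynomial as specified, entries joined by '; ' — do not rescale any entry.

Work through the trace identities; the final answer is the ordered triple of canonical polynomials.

tr(a^-1) = tr(a) = x
tr(a^-1 b) = tr(b) tr(a) - tr(b a)  (eliminate a^-1) = x*y - z
tr(a^-1 b^-1) = tr(a^-1) tr(b) - tr(a^-1 b)  (eliminate b^-1) = z
tr(a^-1 b^-2) = tr(a^-1 b^-1) tr(b) - tr(a^-1)  (eliminate b^-1) = y*z - x
tr(b^-2) = tr(b^-1) tr(b) - tr(1) = y^2 - 2
assemble the triple (tr(r) - 2; tr(r a) - x; tr(r b) - y)

y*z - x - 2; y^2 - x - 2; -y + z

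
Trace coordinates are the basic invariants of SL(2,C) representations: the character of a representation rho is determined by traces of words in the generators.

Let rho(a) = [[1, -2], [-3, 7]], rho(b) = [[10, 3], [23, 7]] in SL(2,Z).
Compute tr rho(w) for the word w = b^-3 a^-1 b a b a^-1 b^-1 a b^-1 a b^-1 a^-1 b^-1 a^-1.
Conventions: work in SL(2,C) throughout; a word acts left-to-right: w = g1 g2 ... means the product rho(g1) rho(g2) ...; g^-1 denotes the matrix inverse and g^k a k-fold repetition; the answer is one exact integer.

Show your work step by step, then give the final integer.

41491562220

rho(b^-1) = [[7, -3], [-23, 10]]
... * rho(b^-1) = [[7, -3], [-23, 10]]  ->  [[118, -51], [-391, 169]]
... * rho(b^-1) = [[7, -3], [-23, 10]]  ->  [[1999, -864], [-6624, 2863]]
... * rho(a^-1) = [[7, 2], [3, 1]]  ->  [[11401, 3134], [-37779, -10385]]
... * rho(b) = [[10, 3], [23, 7]]  ->  [[186092, 56141], [-616645, -186032]]
... * rho(a) = [[1, -2], [-3, 7]]  ->  [[17669, 20803], [-58549, -68934]]
... * rho(b) = [[10, 3], [23, 7]]  ->  [[655159, 198628], [-2170972, -658185]]
... * rho(a^-1) = [[7, 2], [3, 1]]  ->  [[5181997, 1508946], [-17171359, -5000129]]
... * rho(b^-1) = [[7, -3], [-23, 10]]  ->  [[1568221, -456531], [-5196546, 1512787]]
... * rho(a) = [[1, -2], [-3, 7]]  ->  [[2937814, -6332159], [-9734907, 20982601]]
... * rho(b^-1) = [[7, -3], [-23, 10]]  ->  [[166204355, -72135032], [-550744172, 239030731]]
... * rho(a) = [[1, -2], [-3, 7]]  ->  [[382609451, -837353934], [-1267836365, 2774703461]]
... * rho(b^-1) = [[7, -3], [-23, 10]]  ->  [[21937406639, -9521367693], [-72693034158, 31550543705]]
... * rho(a^-1) = [[7, 2], [3, 1]]  ->  [[124997743394, 34353445585], [-414199607991, -113835524611]]
... * rho(b^-1) = [[7, -3], [-23, 10]]  ->  [[84854955303, -31458774332], [-281180189884, 104243577863]]
... * rho(a^-1) = [[7, 2], [3, 1]]  ->  [[499608364125, 138251136274], [-1655530595599, -458116801905]]
tr = 499608364125 + -458116801905 = 41491562220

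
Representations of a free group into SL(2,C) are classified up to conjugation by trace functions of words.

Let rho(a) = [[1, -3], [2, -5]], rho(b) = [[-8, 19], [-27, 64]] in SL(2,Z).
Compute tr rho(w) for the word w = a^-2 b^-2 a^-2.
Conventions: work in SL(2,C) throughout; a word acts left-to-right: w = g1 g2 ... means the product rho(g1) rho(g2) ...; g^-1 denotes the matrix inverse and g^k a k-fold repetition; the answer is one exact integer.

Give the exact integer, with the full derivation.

rho(a^-1) = [[-5, 3], [-2, 1]]
... * rho(a^-1) = [[-5, 3], [-2, 1]]  ->  [[19, -12], [8, -5]]
... * rho(b^-1) = [[64, -19], [27, -8]]  ->  [[892, -265], [377, -112]]
... * rho(b^-1) = [[64, -19], [27, -8]]  ->  [[49933, -14828], [21104, -6267]]
... * rho(a^-1) = [[-5, 3], [-2, 1]]  ->  [[-220009, 134971], [-92986, 57045]]
... * rho(a^-1) = [[-5, 3], [-2, 1]]  ->  [[830103, -525056], [350840, -221913]]
tr = 830103 + -221913 = 608190

608190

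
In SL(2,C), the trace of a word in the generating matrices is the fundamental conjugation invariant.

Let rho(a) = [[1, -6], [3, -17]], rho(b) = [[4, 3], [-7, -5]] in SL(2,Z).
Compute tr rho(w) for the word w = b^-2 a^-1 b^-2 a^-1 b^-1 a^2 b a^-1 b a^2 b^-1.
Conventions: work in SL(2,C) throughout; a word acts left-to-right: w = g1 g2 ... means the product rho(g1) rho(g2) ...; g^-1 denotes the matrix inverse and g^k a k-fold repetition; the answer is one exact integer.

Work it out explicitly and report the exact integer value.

rho(b^-1) = [[-5, -3], [7, 4]]
... * rho(b^-1) = [[-5, -3], [7, 4]]  ->  [[4, 3], [-7, -5]]
... * rho(a^-1) = [[-17, 6], [-3, 1]]  ->  [[-77, 27], [134, -47]]
... * rho(b^-1) = [[-5, -3], [7, 4]]  ->  [[574, 339], [-999, -590]]
... * rho(b^-1) = [[-5, -3], [7, 4]]  ->  [[-497, -366], [865, 637]]
... * rho(a^-1) = [[-17, 6], [-3, 1]]  ->  [[9547, -3348], [-16616, 5827]]
... * rho(b^-1) = [[-5, -3], [7, 4]]  ->  [[-71171, -42033], [123869, 73156]]
... * rho(a) = [[1, -6], [3, -17]]  ->  [[-197270, 1141587], [343337, -1986866]]
... * rho(a) = [[1, -6], [3, -17]]  ->  [[3227491, -18223359], [-5617261, 31716700]]
... * rho(b) = [[4, 3], [-7, -5]]  ->  [[140473477, 100799268], [-244485944, -175435283]]
... * rho(a^-1) = [[-17, 6], [-3, 1]]  ->  [[-2690446913, 943640130], [4682566897, -1642350947]]
... * rho(b) = [[4, 3], [-7, -5]]  ->  [[-17367268562, -12789541389], [30226724217, 22259455426]]
... * rho(a) = [[1, -6], [3, -17]]  ->  [[-55735892729, 321625814985], [97005090495, -559771087544]]
... * rho(a) = [[1, -6], [3, -17]]  ->  [[909141552226, -5133223498371], [-1582308172137, 8934077945278]]
... * rho(b^-1) = [[-5, -3], [7, 4]]  ->  [[-40478272249727, -23260318650162], [70450086477631, 40483236297523]]
tr = -40478272249727 + 40483236297523 = 4964047796

4964047796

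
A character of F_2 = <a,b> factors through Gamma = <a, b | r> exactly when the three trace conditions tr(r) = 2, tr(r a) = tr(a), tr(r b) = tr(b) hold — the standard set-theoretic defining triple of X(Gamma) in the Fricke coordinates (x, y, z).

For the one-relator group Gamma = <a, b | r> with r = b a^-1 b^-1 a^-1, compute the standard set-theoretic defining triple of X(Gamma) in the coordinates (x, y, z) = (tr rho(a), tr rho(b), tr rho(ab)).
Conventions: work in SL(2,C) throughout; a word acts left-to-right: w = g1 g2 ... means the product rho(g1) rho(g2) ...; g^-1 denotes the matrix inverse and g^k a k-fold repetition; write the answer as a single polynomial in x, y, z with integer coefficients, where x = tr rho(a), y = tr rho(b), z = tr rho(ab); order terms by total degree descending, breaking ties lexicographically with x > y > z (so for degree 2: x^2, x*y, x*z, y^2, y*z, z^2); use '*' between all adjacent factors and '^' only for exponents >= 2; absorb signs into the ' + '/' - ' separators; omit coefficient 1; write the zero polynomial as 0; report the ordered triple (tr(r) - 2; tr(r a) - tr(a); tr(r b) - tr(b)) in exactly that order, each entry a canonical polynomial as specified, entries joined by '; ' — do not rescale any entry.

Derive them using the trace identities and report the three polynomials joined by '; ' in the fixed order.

x*y*z - y^2 - z^2; 0; x*y^2*z - y^3 - y*z^2 - x*z + 2*y

tr(b a^-1) = tr(b) * tr(a) - tr(b a) = x*y - z
tr(a^-1 b a^-1) = tr(b a^-1) * tr(a) - tr(b) = x^2*y - x*z - y
tr(b^2) = tr(b) * tr(b) - tr(1) = y^2 - 2
tr(b^2 a) = tr(b) * tr(a b) - tr(a) = y*z - x
tr(b a^-1 b) = tr(b^2) * tr(a) - tr(b^2 a) = x*y^2 - y*z - x
tr(b a b a) = tr(a b) * tr(a b) - tr(1)   [split at repeated a] = z^2 - 2
tr(b a^-1 b a) = tr(b a b) * tr(a) - tr(b a b a) = x*y*z - x^2 - z^2 + 2
tr(a^-1 b a^-1 b) = tr(b a^-1 b) * tr(a) - tr(b a^-1 b a) = x^2*y^2 - 2*x*y*z + z^2 - 2
tr(b a^-1 b^-1 a^-1) = tr(a^-1 b a^-1) * tr(b) - tr(a^-1 b a^-1 b) = x*y*z - y^2 - z^2 + 2
tr(a b^2 a) = tr(a) * tr(b^2 a) - tr(b^2) = x*y*z - x^2 - y^2 + 2
tr(a b a) = tr(a) * tr(b a) - tr(b) = x*z - y
tr(a b^2 a b) = tr(b) * tr(a b a b) - tr(a b a) = y*z^2 - x*z - y
tr(b^-1 a b^2 a) = tr(a b^2 a) * tr(b) - tr(a b^2 a b) = x*y^2*z - x^2*y - y^3 - y*z^2 + x*z + 3*y
tr(b^2 a^-1 b^-1 a) = tr(b^-1 a b^2) * tr(a) - tr(b^-1 a b^2 a) = -x*y^2*z + x^2*y + y^3 + y*z^2 - 3*y
tr(b a^-1 b^-1 a^-1 b) = tr(b^2 a^-1 b^-1) * tr(a) - tr(b^2 a^-1 b^-1 a) = x*y^2*z - y^3 - y*z^2 - x*z + 3*y
assemble the triple (tr(r) - 2; tr(r a) - x; tr(r b) - y)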